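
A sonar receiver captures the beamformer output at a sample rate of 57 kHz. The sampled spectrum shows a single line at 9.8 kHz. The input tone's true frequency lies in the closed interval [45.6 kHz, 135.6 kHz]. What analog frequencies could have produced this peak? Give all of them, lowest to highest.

47.2 kHz, 66.8 kHz, 104.2 kHz, 123.8 kHz

Frequencies that alias to 9.8 kHz are k·fs ± 9.8 kHz for integer k ≥ 0.
k=0: 9.8 kHz.
k=1: 47.2 kHz, 66.8 kHz.
k=2: 104.2 kHz, 123.8 kHz.
k=3: 161.2 kHz, 180.8 kHz.
Within [45.6 kHz, 135.6 kHz]: 47.2 kHz, 66.8 kHz, 104.2 kHz, 123.8 kHz.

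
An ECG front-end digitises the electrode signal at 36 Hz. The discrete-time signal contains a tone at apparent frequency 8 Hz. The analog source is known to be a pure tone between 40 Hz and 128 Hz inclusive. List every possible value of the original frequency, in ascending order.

Frequencies that alias to 8 Hz are k·fs ± 8 Hz for integer k ≥ 0.
k=0: 8 Hz.
k=1: 28 Hz, 44 Hz.
k=2: 64 Hz, 80 Hz.
k=3: 100 Hz, 116 Hz.
k=4: 136 Hz, 152 Hz.
Within [40 Hz, 128 Hz]: 44 Hz, 64 Hz, 80 Hz, 100 Hz, 116 Hz.

44 Hz, 64 Hz, 80 Hz, 100 Hz, 116 Hz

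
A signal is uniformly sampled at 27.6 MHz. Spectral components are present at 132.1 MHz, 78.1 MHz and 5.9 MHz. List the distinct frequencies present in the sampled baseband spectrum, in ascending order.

fs/2 = 13.8 MHz.
132.1 MHz mod fs = 21.7 MHz.
21.7 MHz > fs/2 = 13.8 MHz, folds to fs − 21.7 MHz = 5.9 MHz.
78.1 MHz mod fs = 22.9 MHz.
22.9 MHz > fs/2 = 13.8 MHz, folds to fs − 22.9 MHz = 4.7 MHz.
5.9 MHz ≤ fs/2 = 13.8 MHz, passes unchanged.
Distinct values: {4.7 MHz, 5.9 MHz}.

4.7 MHz, 5.9 MHz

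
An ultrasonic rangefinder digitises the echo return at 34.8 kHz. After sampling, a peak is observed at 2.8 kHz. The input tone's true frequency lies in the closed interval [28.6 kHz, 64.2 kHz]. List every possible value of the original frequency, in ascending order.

Frequencies that alias to 2.8 kHz are k·fs ± 2.8 kHz for integer k ≥ 0.
k=0: 2.8 kHz.
k=1: 32 kHz, 37.6 kHz.
k=2: 66.8 kHz, 72.4 kHz.
Within [28.6 kHz, 64.2 kHz]: 32 kHz, 37.6 kHz.

32 kHz, 37.6 kHz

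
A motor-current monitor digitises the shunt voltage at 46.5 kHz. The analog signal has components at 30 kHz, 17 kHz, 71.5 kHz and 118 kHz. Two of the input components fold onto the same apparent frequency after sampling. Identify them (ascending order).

71.5 kHz, 118 kHz

fs/2 = 23.25 kHz.
30 kHz > fs/2 = 23.25 kHz, folds to fs − 30 kHz = 16.5 kHz.
17 kHz ≤ fs/2 = 23.25 kHz, passes unchanged.
71.5 kHz mod fs = 25 kHz.
25 kHz > fs/2 = 23.25 kHz, folds to fs − 25 kHz = 21.5 kHz.
118 kHz mod fs = 25 kHz.
25 kHz > fs/2 = 23.25 kHz, folds to fs − 25 kHz = 21.5 kHz.
71.5 kHz and 118 kHz both map to 21.5 kHz.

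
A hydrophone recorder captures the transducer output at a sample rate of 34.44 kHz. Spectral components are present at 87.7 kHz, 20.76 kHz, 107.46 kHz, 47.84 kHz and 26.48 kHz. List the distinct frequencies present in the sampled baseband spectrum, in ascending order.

4.14 kHz, 7.96 kHz, 13.4 kHz, 13.68 kHz, 15.62 kHz

fs/2 = 17.22 kHz.
87.7 kHz mod fs = 18.82 kHz.
18.82 kHz > fs/2 = 17.22 kHz, folds to fs − 18.82 kHz = 15.62 kHz.
20.76 kHz > fs/2 = 17.22 kHz, folds to fs − 20.76 kHz = 13.68 kHz.
107.46 kHz mod fs = 4.14 kHz.
4.14 kHz ≤ fs/2 = 17.22 kHz, appears at 4.14 kHz.
47.84 kHz mod fs = 13.4 kHz.
13.4 kHz ≤ fs/2 = 17.22 kHz, appears at 13.4 kHz.
26.48 kHz > fs/2 = 17.22 kHz, folds to fs − 26.48 kHz = 7.96 kHz.
Distinct values: {4.14 kHz, 7.96 kHz, 13.4 kHz, 13.68 kHz, 15.62 kHz}.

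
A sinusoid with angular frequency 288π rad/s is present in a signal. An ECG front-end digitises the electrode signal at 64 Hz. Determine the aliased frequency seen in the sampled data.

16 Hz

ω = 288π rad/s → f = ω/(2π) = 144 Hz.
144 Hz mod fs = 16 Hz.
16 Hz ≤ fs/2 = 32 Hz, appears at 16 Hz.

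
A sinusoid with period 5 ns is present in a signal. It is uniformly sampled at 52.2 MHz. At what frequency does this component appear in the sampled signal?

T = 5 ns → f = 1/T = 200 MHz.
200 MHz mod fs = 43.4 MHz.
43.4 MHz > fs/2 = 26.1 MHz, folds to fs − 43.4 MHz = 8.8 MHz.

8.8 MHz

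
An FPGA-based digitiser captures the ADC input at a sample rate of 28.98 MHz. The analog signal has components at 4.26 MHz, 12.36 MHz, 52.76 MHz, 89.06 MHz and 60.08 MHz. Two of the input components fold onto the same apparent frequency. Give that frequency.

2.12 MHz

fs/2 = 14.49 MHz.
4.26 MHz ≤ fs/2 = 14.49 MHz, passes unchanged.
12.36 MHz ≤ fs/2 = 14.49 MHz, passes unchanged.
52.76 MHz mod fs = 23.78 MHz.
23.78 MHz > fs/2 = 14.49 MHz, folds to fs − 23.78 MHz = 5.2 MHz.
89.06 MHz mod fs = 2.12 MHz.
2.12 MHz ≤ fs/2 = 14.49 MHz, appears at 2.12 MHz.
60.08 MHz mod fs = 2.12 MHz.
2.12 MHz ≤ fs/2 = 14.49 MHz, appears at 2.12 MHz.
60.08 MHz and 89.06 MHz both map to 2.12 MHz.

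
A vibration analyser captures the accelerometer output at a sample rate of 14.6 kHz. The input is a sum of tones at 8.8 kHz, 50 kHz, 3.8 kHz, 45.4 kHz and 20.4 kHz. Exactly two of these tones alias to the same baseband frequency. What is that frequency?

5.8 kHz

fs/2 = 7.3 kHz.
8.8 kHz > fs/2 = 7.3 kHz, folds to fs − 8.8 kHz = 5.8 kHz.
50 kHz mod fs = 6.2 kHz.
6.2 kHz ≤ fs/2 = 7.3 kHz, appears at 6.2 kHz.
3.8 kHz ≤ fs/2 = 7.3 kHz, passes unchanged.
45.4 kHz mod fs = 1.6 kHz.
1.6 kHz ≤ fs/2 = 7.3 kHz, appears at 1.6 kHz.
20.4 kHz mod fs = 5.8 kHz.
5.8 kHz ≤ fs/2 = 7.3 kHz, appears at 5.8 kHz.
8.8 kHz and 20.4 kHz both map to 5.8 kHz.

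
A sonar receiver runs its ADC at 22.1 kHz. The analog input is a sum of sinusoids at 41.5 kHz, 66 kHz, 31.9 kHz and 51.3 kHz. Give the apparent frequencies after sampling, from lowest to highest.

fs/2 = 11.05 kHz.
41.5 kHz mod fs = 19.4 kHz.
19.4 kHz > fs/2 = 11.05 kHz, folds to fs − 19.4 kHz = 2.7 kHz.
66 kHz mod fs = 21.8 kHz.
21.8 kHz > fs/2 = 11.05 kHz, folds to fs − 21.8 kHz = 0.3 kHz.
31.9 kHz mod fs = 9.8 kHz.
9.8 kHz ≤ fs/2 = 11.05 kHz, appears at 9.8 kHz.
51.3 kHz mod fs = 7.1 kHz.
7.1 kHz ≤ fs/2 = 11.05 kHz, appears at 7.1 kHz.
Distinct values: {0.3 kHz, 2.7 kHz, 7.1 kHz, 9.8 kHz}.

0.3 kHz, 2.7 kHz, 7.1 kHz, 9.8 kHz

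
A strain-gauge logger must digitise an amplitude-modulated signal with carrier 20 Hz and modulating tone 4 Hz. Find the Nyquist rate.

48 Hz

AM sidebands sit at fc ± fm = 16 Hz and 24 Hz.
Highest-frequency component: 24 Hz.
Nyquist rate = 2 × 24 Hz = 48 Hz.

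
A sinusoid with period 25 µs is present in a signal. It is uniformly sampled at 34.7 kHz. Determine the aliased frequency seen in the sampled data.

T = 25 µs → f = 1/T = 40 kHz.
40 kHz mod fs = 5.3 kHz.
5.3 kHz ≤ fs/2 = 17.35 kHz, appears at 5.3 kHz.

5.3 kHz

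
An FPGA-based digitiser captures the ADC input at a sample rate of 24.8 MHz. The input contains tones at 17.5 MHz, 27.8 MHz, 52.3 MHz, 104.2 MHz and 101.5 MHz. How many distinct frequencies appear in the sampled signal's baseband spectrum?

fs/2 = 12.4 MHz.
17.5 MHz > fs/2 = 12.4 MHz, folds to fs − 17.5 MHz = 7.3 MHz.
27.8 MHz mod fs = 3 MHz.
3 MHz ≤ fs/2 = 12.4 MHz, appears at 3 MHz.
52.3 MHz mod fs = 2.7 MHz.
2.7 MHz ≤ fs/2 = 12.4 MHz, appears at 2.7 MHz.
104.2 MHz mod fs = 5 MHz.
5 MHz ≤ fs/2 = 12.4 MHz, appears at 5 MHz.
101.5 MHz mod fs = 2.3 MHz.
2.3 MHz ≤ fs/2 = 12.4 MHz, appears at 2.3 MHz.
Distinct values: {2.3 MHz, 2.7 MHz, 3 MHz, 5 MHz, 7.3 MHz} → 5.

5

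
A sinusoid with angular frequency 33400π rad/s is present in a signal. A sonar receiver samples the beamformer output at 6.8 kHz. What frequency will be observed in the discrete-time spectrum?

3.1 kHz

ω = 33400π rad/s → f = ω/(2π) = 16700 Hz = 16.7 kHz.
16.7 kHz mod fs = 3.1 kHz.
3.1 kHz ≤ fs/2 = 3.4 kHz, appears at 3.1 kHz.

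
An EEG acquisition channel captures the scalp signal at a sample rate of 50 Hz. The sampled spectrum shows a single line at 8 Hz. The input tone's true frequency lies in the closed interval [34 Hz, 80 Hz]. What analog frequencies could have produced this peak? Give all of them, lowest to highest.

Frequencies that alias to 8 Hz are k·fs ± 8 Hz for integer k ≥ 0.
k=0: 8 Hz.
k=1: 42 Hz, 58 Hz.
k=2: 92 Hz, 108 Hz.
Within [34 Hz, 80 Hz]: 42 Hz, 58 Hz.

42 Hz, 58 Hz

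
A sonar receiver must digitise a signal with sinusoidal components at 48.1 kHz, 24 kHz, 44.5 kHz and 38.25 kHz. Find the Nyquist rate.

Highest-frequency component: 48.1 kHz.
Nyquist rate = 2 × 48.1 kHz = 96.2 kHz.

96.2 kHz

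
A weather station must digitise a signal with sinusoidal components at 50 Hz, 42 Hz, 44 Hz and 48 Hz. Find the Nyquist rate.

Highest-frequency component: 50 Hz.
Nyquist rate = 2 × 50 Hz = 100 Hz.

100 Hz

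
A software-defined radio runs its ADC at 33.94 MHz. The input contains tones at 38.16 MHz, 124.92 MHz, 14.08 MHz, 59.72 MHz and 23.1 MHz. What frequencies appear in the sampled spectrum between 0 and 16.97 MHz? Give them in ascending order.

fs/2 = 16.97 MHz.
38.16 MHz mod fs = 4.22 MHz.
4.22 MHz ≤ fs/2 = 16.97 MHz, appears at 4.22 MHz.
124.92 MHz mod fs = 23.1 MHz.
23.1 MHz > fs/2 = 16.97 MHz, folds to fs − 23.1 MHz = 10.84 MHz.
14.08 MHz ≤ fs/2 = 16.97 MHz, passes unchanged.
59.72 MHz mod fs = 25.78 MHz.
25.78 MHz > fs/2 = 16.97 MHz, folds to fs − 25.78 MHz = 8.16 MHz.
23.1 MHz > fs/2 = 16.97 MHz, folds to fs − 23.1 MHz = 10.84 MHz.
Distinct values: {4.22 MHz, 8.16 MHz, 10.84 MHz, 14.08 MHz}.

4.22 MHz, 8.16 MHz, 10.84 MHz, 14.08 MHz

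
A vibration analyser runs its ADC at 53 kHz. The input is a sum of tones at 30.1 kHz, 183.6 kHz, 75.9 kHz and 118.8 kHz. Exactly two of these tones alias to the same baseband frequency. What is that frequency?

22.9 kHz

fs/2 = 26.5 kHz.
30.1 kHz > fs/2 = 26.5 kHz, folds to fs − 30.1 kHz = 22.9 kHz.
183.6 kHz mod fs = 24.6 kHz.
24.6 kHz ≤ fs/2 = 26.5 kHz, appears at 24.6 kHz.
75.9 kHz mod fs = 22.9 kHz.
22.9 kHz ≤ fs/2 = 26.5 kHz, appears at 22.9 kHz.
118.8 kHz mod fs = 12.8 kHz.
12.8 kHz ≤ fs/2 = 26.5 kHz, appears at 12.8 kHz.
30.1 kHz and 75.9 kHz both map to 22.9 kHz.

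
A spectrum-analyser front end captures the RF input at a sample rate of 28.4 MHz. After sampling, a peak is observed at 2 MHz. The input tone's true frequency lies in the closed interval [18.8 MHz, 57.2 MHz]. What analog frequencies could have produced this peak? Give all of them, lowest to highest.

Frequencies that alias to 2 MHz are k·fs ± 2 MHz for integer k ≥ 0.
k=0: 2 MHz.
k=1: 26.4 MHz, 30.4 MHz.
k=2: 54.8 MHz, 58.8 MHz.
k=3: 83.2 MHz, 87.2 MHz.
Within [18.8 MHz, 57.2 MHz]: 26.4 MHz, 30.4 MHz, 54.8 MHz.

26.4 MHz, 30.4 MHz, 54.8 MHz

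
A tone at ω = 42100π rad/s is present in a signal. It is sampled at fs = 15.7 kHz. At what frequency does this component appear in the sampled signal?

ω = 42100π rad/s → f = ω/(2π) = 21050 Hz = 21.05 kHz.
21.05 kHz mod fs = 5.35 kHz.
5.35 kHz ≤ fs/2 = 7.85 kHz, appears at 5.35 kHz.

5.35 kHz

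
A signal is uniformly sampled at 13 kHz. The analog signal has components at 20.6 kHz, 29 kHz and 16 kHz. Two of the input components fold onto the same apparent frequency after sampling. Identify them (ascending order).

16 kHz, 29 kHz

fs/2 = 6.5 kHz.
20.6 kHz mod fs = 7.6 kHz.
7.6 kHz > fs/2 = 6.5 kHz, folds to fs − 7.6 kHz = 5.4 kHz.
29 kHz mod fs = 3 kHz.
3 kHz ≤ fs/2 = 6.5 kHz, appears at 3 kHz.
16 kHz mod fs = 3 kHz.
3 kHz ≤ fs/2 = 6.5 kHz, appears at 3 kHz.
16 kHz and 29 kHz both map to 3 kHz.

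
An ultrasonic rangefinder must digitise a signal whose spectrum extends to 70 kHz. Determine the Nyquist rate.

140 kHz

Nyquist rate = 2 × 70 kHz = 140 kHz.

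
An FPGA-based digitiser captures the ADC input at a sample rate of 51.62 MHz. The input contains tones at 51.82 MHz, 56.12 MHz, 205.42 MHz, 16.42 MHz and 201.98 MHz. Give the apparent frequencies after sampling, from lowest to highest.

0.2 MHz, 1.06 MHz, 4.5 MHz, 16.42 MHz

fs/2 = 25.81 MHz.
51.82 MHz mod fs = 0.2 MHz.
0.2 MHz ≤ fs/2 = 25.81 MHz, appears at 0.2 MHz.
56.12 MHz mod fs = 4.5 MHz.
4.5 MHz ≤ fs/2 = 25.81 MHz, appears at 4.5 MHz.
205.42 MHz mod fs = 50.56 MHz.
50.56 MHz > fs/2 = 25.81 MHz, folds to fs − 50.56 MHz = 1.06 MHz.
16.42 MHz ≤ fs/2 = 25.81 MHz, passes unchanged.
201.98 MHz mod fs = 47.12 MHz.
47.12 MHz > fs/2 = 25.81 MHz, folds to fs − 47.12 MHz = 4.5 MHz.
Distinct values: {0.2 MHz, 1.06 MHz, 4.5 MHz, 16.42 MHz}.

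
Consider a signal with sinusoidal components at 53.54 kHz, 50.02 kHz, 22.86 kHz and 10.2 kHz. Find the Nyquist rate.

Highest-frequency component: 53.54 kHz.
Nyquist rate = 2 × 53.54 kHz = 107.08 kHz.

107.08 kHz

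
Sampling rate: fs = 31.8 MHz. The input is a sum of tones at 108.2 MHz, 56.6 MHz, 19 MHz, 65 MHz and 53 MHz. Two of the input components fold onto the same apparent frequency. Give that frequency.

12.8 MHz

fs/2 = 15.9 MHz.
108.2 MHz mod fs = 12.8 MHz.
12.8 MHz ≤ fs/2 = 15.9 MHz, appears at 12.8 MHz.
56.6 MHz mod fs = 24.8 MHz.
24.8 MHz > fs/2 = 15.9 MHz, folds to fs − 24.8 MHz = 7 MHz.
19 MHz > fs/2 = 15.9 MHz, folds to fs − 19 MHz = 12.8 MHz.
65 MHz mod fs = 1.4 MHz.
1.4 MHz ≤ fs/2 = 15.9 MHz, appears at 1.4 MHz.
53 MHz mod fs = 21.2 MHz.
21.2 MHz > fs/2 = 15.9 MHz, folds to fs − 21.2 MHz = 10.6 MHz.
19 MHz and 108.2 MHz both map to 12.8 MHz.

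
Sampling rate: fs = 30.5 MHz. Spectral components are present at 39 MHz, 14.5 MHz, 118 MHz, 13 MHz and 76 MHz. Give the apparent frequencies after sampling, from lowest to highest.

4 MHz, 8.5 MHz, 13 MHz, 14.5 MHz, 15 MHz

fs/2 = 15.25 MHz.
39 MHz mod fs = 8.5 MHz.
8.5 MHz ≤ fs/2 = 15.25 MHz, appears at 8.5 MHz.
14.5 MHz ≤ fs/2 = 15.25 MHz, passes unchanged.
118 MHz mod fs = 26.5 MHz.
26.5 MHz > fs/2 = 15.25 MHz, folds to fs − 26.5 MHz = 4 MHz.
13 MHz ≤ fs/2 = 15.25 MHz, passes unchanged.
76 MHz mod fs = 15 MHz.
15 MHz ≤ fs/2 = 15.25 MHz, appears at 15 MHz.
Distinct values: {4 MHz, 8.5 MHz, 13 MHz, 14.5 MHz, 15 MHz}.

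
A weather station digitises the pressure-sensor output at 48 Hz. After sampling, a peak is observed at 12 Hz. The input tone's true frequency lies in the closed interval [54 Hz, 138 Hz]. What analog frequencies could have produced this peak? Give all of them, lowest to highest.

60 Hz, 84 Hz, 108 Hz, 132 Hz

Frequencies that alias to 12 Hz are k·fs ± 12 Hz for integer k ≥ 0.
k=0: 12 Hz.
k=1: 36 Hz, 60 Hz.
k=2: 84 Hz, 108 Hz.
k=3: 132 Hz, 156 Hz.
k=4: 180 Hz, 204 Hz.
Within [54 Hz, 138 Hz]: 60 Hz, 84 Hz, 108 Hz, 132 Hz.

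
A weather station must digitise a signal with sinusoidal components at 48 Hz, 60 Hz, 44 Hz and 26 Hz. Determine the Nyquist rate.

Highest-frequency component: 60 Hz.
Nyquist rate = 2 × 60 Hz = 120 Hz.

120 Hz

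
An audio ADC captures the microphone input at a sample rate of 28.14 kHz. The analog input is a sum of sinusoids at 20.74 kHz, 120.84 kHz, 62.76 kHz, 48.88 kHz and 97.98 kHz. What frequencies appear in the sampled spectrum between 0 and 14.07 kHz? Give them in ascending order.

6.48 kHz, 7.4 kHz, 8.28 kHz, 13.56 kHz

fs/2 = 14.07 kHz.
20.74 kHz > fs/2 = 14.07 kHz, folds to fs − 20.74 kHz = 7.4 kHz.
120.84 kHz mod fs = 8.28 kHz.
8.28 kHz ≤ fs/2 = 14.07 kHz, appears at 8.28 kHz.
62.76 kHz mod fs = 6.48 kHz.
6.48 kHz ≤ fs/2 = 14.07 kHz, appears at 6.48 kHz.
48.88 kHz mod fs = 20.74 kHz.
20.74 kHz > fs/2 = 14.07 kHz, folds to fs − 20.74 kHz = 7.4 kHz.
97.98 kHz mod fs = 13.56 kHz.
13.56 kHz ≤ fs/2 = 14.07 kHz, appears at 13.56 kHz.
Distinct values: {6.48 kHz, 7.4 kHz, 8.28 kHz, 13.56 kHz}.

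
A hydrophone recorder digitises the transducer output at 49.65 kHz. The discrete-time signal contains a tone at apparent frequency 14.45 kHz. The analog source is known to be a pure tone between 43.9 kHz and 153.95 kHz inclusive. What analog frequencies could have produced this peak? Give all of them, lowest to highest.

Frequencies that alias to 14.45 kHz are k·fs ± 14.45 kHz for integer k ≥ 0.
k=0: 14.45 kHz.
k=1: 35.2 kHz, 64.1 kHz.
k=2: 84.85 kHz, 113.75 kHz.
k=3: 134.5 kHz, 163.4 kHz.
k=4: 184.15 kHz, 213.05 kHz.
Within [43.9 kHz, 153.95 kHz]: 64.1 kHz, 84.85 kHz, 113.75 kHz, 134.5 kHz.

64.1 kHz, 84.85 kHz, 113.75 kHz, 134.5 kHz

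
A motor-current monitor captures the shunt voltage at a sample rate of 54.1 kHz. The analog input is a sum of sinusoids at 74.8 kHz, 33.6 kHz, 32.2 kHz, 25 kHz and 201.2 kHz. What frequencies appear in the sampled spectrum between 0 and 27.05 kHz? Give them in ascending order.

15.2 kHz, 20.5 kHz, 20.7 kHz, 21.9 kHz, 25 kHz

fs/2 = 27.05 kHz.
74.8 kHz mod fs = 20.7 kHz.
20.7 kHz ≤ fs/2 = 27.05 kHz, appears at 20.7 kHz.
33.6 kHz > fs/2 = 27.05 kHz, folds to fs − 33.6 kHz = 20.5 kHz.
32.2 kHz > fs/2 = 27.05 kHz, folds to fs − 32.2 kHz = 21.9 kHz.
25 kHz ≤ fs/2 = 27.05 kHz, passes unchanged.
201.2 kHz mod fs = 38.9 kHz.
38.9 kHz > fs/2 = 27.05 kHz, folds to fs − 38.9 kHz = 15.2 kHz.
Distinct values: {15.2 kHz, 20.5 kHz, 20.7 kHz, 21.9 kHz, 25 kHz}.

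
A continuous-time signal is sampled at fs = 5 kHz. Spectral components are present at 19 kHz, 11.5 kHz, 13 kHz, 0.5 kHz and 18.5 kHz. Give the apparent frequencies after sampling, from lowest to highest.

0.5 kHz, 1 kHz, 1.5 kHz, 2 kHz

fs/2 = 2.5 kHz.
19 kHz mod fs = 4 kHz.
4 kHz > fs/2 = 2.5 kHz, folds to fs − 4 kHz = 1 kHz.
11.5 kHz mod fs = 1.5 kHz.
1.5 kHz ≤ fs/2 = 2.5 kHz, appears at 1.5 kHz.
13 kHz mod fs = 3 kHz.
3 kHz > fs/2 = 2.5 kHz, folds to fs − 3 kHz = 2 kHz.
0.5 kHz ≤ fs/2 = 2.5 kHz, passes unchanged.
18.5 kHz mod fs = 3.5 kHz.
3.5 kHz > fs/2 = 2.5 kHz, folds to fs − 3.5 kHz = 1.5 kHz.
Distinct values: {0.5 kHz, 1 kHz, 1.5 kHz, 2 kHz}.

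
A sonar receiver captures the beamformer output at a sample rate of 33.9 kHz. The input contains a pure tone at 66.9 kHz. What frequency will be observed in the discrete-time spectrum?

0.9 kHz

66.9 kHz mod fs = 33 kHz.
33 kHz > fs/2 = 16.95 kHz, folds to fs − 33 kHz = 0.9 kHz.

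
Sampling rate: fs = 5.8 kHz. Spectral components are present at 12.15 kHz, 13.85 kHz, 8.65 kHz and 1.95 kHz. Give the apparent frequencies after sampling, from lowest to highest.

fs/2 = 2.9 kHz.
12.15 kHz mod fs = 0.55 kHz.
0.55 kHz ≤ fs/2 = 2.9 kHz, appears at 0.55 kHz.
13.85 kHz mod fs = 2.25 kHz.
2.25 kHz ≤ fs/2 = 2.9 kHz, appears at 2.25 kHz.
8.65 kHz mod fs = 2.85 kHz.
2.85 kHz ≤ fs/2 = 2.9 kHz, appears at 2.85 kHz.
1.95 kHz ≤ fs/2 = 2.9 kHz, passes unchanged.
Distinct values: {0.55 kHz, 1.95 kHz, 2.25 kHz, 2.85 kHz}.

0.55 kHz, 1.95 kHz, 2.25 kHz, 2.85 kHz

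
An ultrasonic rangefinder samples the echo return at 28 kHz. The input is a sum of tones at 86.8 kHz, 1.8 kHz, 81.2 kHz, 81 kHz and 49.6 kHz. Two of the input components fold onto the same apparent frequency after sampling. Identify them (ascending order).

81.2 kHz, 86.8 kHz

fs/2 = 14 kHz.
86.8 kHz mod fs = 2.8 kHz.
2.8 kHz ≤ fs/2 = 14 kHz, appears at 2.8 kHz.
1.8 kHz ≤ fs/2 = 14 kHz, passes unchanged.
81.2 kHz mod fs = 25.2 kHz.
25.2 kHz > fs/2 = 14 kHz, folds to fs − 25.2 kHz = 2.8 kHz.
81 kHz mod fs = 25 kHz.
25 kHz > fs/2 = 14 kHz, folds to fs − 25 kHz = 3 kHz.
49.6 kHz mod fs = 21.6 kHz.
21.6 kHz > fs/2 = 14 kHz, folds to fs − 21.6 kHz = 6.4 kHz.
81.2 kHz and 86.8 kHz both map to 2.8 kHz.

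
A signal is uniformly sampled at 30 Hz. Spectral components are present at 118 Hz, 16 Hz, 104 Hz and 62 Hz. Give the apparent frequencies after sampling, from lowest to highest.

2 Hz, 14 Hz

fs/2 = 15 Hz.
118 Hz mod fs = 28 Hz.
28 Hz > fs/2 = 15 Hz, folds to fs − 28 Hz = 2 Hz.
16 Hz > fs/2 = 15 Hz, folds to fs − 16 Hz = 14 Hz.
104 Hz mod fs = 14 Hz.
14 Hz ≤ fs/2 = 15 Hz, appears at 14 Hz.
62 Hz mod fs = 2 Hz.
2 Hz ≤ fs/2 = 15 Hz, appears at 2 Hz.
Distinct values: {2 Hz, 14 Hz}.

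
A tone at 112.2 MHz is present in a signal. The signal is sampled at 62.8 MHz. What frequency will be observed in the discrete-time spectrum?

13.4 MHz

112.2 MHz mod fs = 49.4 MHz.
49.4 MHz > fs/2 = 31.4 MHz, folds to fs − 49.4 MHz = 13.4 MHz.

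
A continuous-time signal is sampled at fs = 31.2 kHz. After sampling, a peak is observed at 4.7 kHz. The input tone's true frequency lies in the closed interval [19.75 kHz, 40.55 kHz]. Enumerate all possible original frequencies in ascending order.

Frequencies that alias to 4.7 kHz are k·fs ± 4.7 kHz for integer k ≥ 0.
k=0: 4.7 kHz.
k=1: 26.5 kHz, 35.9 kHz.
k=2: 57.7 kHz, 67.1 kHz.
Within [19.75 kHz, 40.55 kHz]: 26.5 kHz, 35.9 kHz.

26.5 kHz, 35.9 kHz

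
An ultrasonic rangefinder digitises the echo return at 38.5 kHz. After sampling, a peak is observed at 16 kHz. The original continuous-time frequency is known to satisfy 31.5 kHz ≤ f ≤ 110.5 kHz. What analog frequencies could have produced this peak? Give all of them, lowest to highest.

54.5 kHz, 61 kHz, 93 kHz, 99.5 kHz

Frequencies that alias to 16 kHz are k·fs ± 16 kHz for integer k ≥ 0.
k=0: 16 kHz.
k=1: 22.5 kHz, 54.5 kHz.
k=2: 61 kHz, 93 kHz.
k=3: 99.5 kHz, 131.5 kHz.
k=4: 138 kHz, 170 kHz.
Within [31.5 kHz, 110.5 kHz]: 54.5 kHz, 61 kHz, 93 kHz, 99.5 kHz.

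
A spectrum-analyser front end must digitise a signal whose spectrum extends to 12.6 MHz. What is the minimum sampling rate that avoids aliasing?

Nyquist rate = 2 × 12.6 MHz = 25.2 MHz.

25.2 MHz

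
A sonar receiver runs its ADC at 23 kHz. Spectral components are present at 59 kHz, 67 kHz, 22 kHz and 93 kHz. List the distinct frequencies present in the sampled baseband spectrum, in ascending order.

1 kHz, 2 kHz, 10 kHz

fs/2 = 11.5 kHz.
59 kHz mod fs = 13 kHz.
13 kHz > fs/2 = 11.5 kHz, folds to fs − 13 kHz = 10 kHz.
67 kHz mod fs = 21 kHz.
21 kHz > fs/2 = 11.5 kHz, folds to fs − 21 kHz = 2 kHz.
22 kHz > fs/2 = 11.5 kHz, folds to fs − 22 kHz = 1 kHz.
93 kHz mod fs = 1 kHz.
1 kHz ≤ fs/2 = 11.5 kHz, appears at 1 kHz.
Distinct values: {1 kHz, 2 kHz, 10 kHz}.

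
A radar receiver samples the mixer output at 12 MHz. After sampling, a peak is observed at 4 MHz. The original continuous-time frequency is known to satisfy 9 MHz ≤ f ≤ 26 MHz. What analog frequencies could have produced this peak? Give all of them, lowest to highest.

Frequencies that alias to 4 MHz are k·fs ± 4 MHz for integer k ≥ 0.
k=0: 4 MHz.
k=1: 8 MHz, 16 MHz.
k=2: 20 MHz, 28 MHz.
k=3: 32 MHz, 40 MHz.
Within [9 MHz, 26 MHz]: 16 MHz, 20 MHz.

16 MHz, 20 MHz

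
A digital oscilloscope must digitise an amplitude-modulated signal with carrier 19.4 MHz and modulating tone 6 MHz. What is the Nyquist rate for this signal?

50.8 MHz

AM sidebands sit at fc ± fm = 13.4 MHz and 25.4 MHz.
Highest-frequency component: 25.4 MHz.
Nyquist rate = 2 × 25.4 MHz = 50.8 MHz.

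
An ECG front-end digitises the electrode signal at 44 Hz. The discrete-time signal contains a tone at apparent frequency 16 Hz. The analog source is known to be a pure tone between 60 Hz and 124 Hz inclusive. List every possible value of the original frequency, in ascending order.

60 Hz, 72 Hz, 104 Hz, 116 Hz

Frequencies that alias to 16 Hz are k·fs ± 16 Hz for integer k ≥ 0.
k=0: 16 Hz.
k=1: 28 Hz, 60 Hz.
k=2: 72 Hz, 104 Hz.
k=3: 116 Hz, 148 Hz.
k=4: 160 Hz, 192 Hz.
Within [60 Hz, 124 Hz]: 60 Hz, 72 Hz, 104 Hz, 116 Hz.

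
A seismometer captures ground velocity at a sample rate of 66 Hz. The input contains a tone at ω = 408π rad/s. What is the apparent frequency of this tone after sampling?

6 Hz

ω = 408π rad/s → f = ω/(2π) = 204 Hz.
204 Hz mod fs = 6 Hz.
6 Hz ≤ fs/2 = 33 Hz, appears at 6 Hz.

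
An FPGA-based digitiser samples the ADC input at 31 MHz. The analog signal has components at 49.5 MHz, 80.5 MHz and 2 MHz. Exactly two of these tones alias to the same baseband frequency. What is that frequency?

fs/2 = 15.5 MHz.
49.5 MHz mod fs = 18.5 MHz.
18.5 MHz > fs/2 = 15.5 MHz, folds to fs − 18.5 MHz = 12.5 MHz.
80.5 MHz mod fs = 18.5 MHz.
18.5 MHz > fs/2 = 15.5 MHz, folds to fs − 18.5 MHz = 12.5 MHz.
2 MHz ≤ fs/2 = 15.5 MHz, passes unchanged.
49.5 MHz and 80.5 MHz both map to 12.5 MHz.

12.5 MHz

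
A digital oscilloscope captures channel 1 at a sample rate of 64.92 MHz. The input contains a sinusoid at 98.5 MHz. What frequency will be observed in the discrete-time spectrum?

98.5 MHz mod fs = 33.58 MHz.
33.58 MHz > fs/2 = 32.46 MHz, folds to fs − 33.58 MHz = 31.34 MHz.

31.34 MHz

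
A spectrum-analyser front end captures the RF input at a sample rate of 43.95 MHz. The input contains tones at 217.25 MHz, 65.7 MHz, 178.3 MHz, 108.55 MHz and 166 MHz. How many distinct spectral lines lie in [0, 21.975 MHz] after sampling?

4

fs/2 = 21.975 MHz.
217.25 MHz mod fs = 41.45 MHz.
41.45 MHz > fs/2 = 21.975 MHz, folds to fs − 41.45 MHz = 2.5 MHz.
65.7 MHz mod fs = 21.75 MHz.
21.75 MHz ≤ fs/2 = 21.975 MHz, appears at 21.75 MHz.
178.3 MHz mod fs = 2.5 MHz.
2.5 MHz ≤ fs/2 = 21.975 MHz, appears at 2.5 MHz.
108.55 MHz mod fs = 20.65 MHz.
20.65 MHz ≤ fs/2 = 21.975 MHz, appears at 20.65 MHz.
166 MHz mod fs = 34.15 MHz.
34.15 MHz > fs/2 = 21.975 MHz, folds to fs − 34.15 MHz = 9.8 MHz.
Distinct values: {2.5 MHz, 9.8 MHz, 20.65 MHz, 21.75 MHz} → 4.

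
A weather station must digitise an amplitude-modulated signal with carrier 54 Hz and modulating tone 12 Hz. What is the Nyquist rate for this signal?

AM sidebands sit at fc ± fm = 42 Hz and 66 Hz.
Highest-frequency component: 66 Hz.
Nyquist rate = 2 × 66 Hz = 132 Hz.

132 Hz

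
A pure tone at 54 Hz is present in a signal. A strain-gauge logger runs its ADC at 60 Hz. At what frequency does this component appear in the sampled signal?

6 Hz

54 Hz > fs/2 = 30 Hz, folds to fs − 54 Hz = 6 Hz.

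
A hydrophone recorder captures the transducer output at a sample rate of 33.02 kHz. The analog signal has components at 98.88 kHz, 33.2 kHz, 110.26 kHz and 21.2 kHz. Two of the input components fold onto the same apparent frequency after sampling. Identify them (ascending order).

33.2 kHz, 98.88 kHz

fs/2 = 16.51 kHz.
98.88 kHz mod fs = 32.84 kHz.
32.84 kHz > fs/2 = 16.51 kHz, folds to fs − 32.84 kHz = 0.18 kHz.
33.2 kHz mod fs = 0.18 kHz.
0.18 kHz ≤ fs/2 = 16.51 kHz, appears at 0.18 kHz.
110.26 kHz mod fs = 11.2 kHz.
11.2 kHz ≤ fs/2 = 16.51 kHz, appears at 11.2 kHz.
21.2 kHz > fs/2 = 16.51 kHz, folds to fs − 21.2 kHz = 11.82 kHz.
33.2 kHz and 98.88 kHz both map to 0.18 kHz.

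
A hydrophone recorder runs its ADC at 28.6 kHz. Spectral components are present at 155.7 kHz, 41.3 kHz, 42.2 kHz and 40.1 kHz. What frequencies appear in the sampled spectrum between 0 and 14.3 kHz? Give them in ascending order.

11.5 kHz, 12.7 kHz, 13.6 kHz

fs/2 = 14.3 kHz.
155.7 kHz mod fs = 12.7 kHz.
12.7 kHz ≤ fs/2 = 14.3 kHz, appears at 12.7 kHz.
41.3 kHz mod fs = 12.7 kHz.
12.7 kHz ≤ fs/2 = 14.3 kHz, appears at 12.7 kHz.
42.2 kHz mod fs = 13.6 kHz.
13.6 kHz ≤ fs/2 = 14.3 kHz, appears at 13.6 kHz.
40.1 kHz mod fs = 11.5 kHz.
11.5 kHz ≤ fs/2 = 14.3 kHz, appears at 11.5 kHz.
Distinct values: {11.5 kHz, 12.7 kHz, 13.6 kHz}.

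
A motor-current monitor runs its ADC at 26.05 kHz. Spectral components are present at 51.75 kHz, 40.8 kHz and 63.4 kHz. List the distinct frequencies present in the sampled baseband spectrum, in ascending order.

0.35 kHz, 11.3 kHz

fs/2 = 13.025 kHz.
51.75 kHz mod fs = 25.7 kHz.
25.7 kHz > fs/2 = 13.025 kHz, folds to fs − 25.7 kHz = 0.35 kHz.
40.8 kHz mod fs = 14.75 kHz.
14.75 kHz > fs/2 = 13.025 kHz, folds to fs − 14.75 kHz = 11.3 kHz.
63.4 kHz mod fs = 11.3 kHz.
11.3 kHz ≤ fs/2 = 13.025 kHz, appears at 11.3 kHz.
Distinct values: {0.35 kHz, 11.3 kHz}.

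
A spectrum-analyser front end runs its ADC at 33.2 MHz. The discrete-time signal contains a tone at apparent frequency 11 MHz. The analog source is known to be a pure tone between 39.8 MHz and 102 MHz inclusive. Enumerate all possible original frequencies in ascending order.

Frequencies that alias to 11 MHz are k·fs ± 11 MHz for integer k ≥ 0.
k=0: 11 MHz.
k=1: 22.2 MHz, 44.2 MHz.
k=2: 55.4 MHz, 77.4 MHz.
k=3: 88.6 MHz, 110.6 MHz.
k=4: 121.8 MHz, 143.8 MHz.
Within [39.8 MHz, 102 MHz]: 44.2 MHz, 55.4 MHz, 77.4 MHz, 88.6 MHz.

44.2 MHz, 55.4 MHz, 77.4 MHz, 88.6 MHz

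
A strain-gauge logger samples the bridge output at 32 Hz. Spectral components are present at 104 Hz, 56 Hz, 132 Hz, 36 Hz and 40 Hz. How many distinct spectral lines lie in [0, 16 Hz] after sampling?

fs/2 = 16 Hz.
104 Hz mod fs = 8 Hz.
8 Hz ≤ fs/2 = 16 Hz, appears at 8 Hz.
56 Hz mod fs = 24 Hz.
24 Hz > fs/2 = 16 Hz, folds to fs − 24 Hz = 8 Hz.
132 Hz mod fs = 4 Hz.
4 Hz ≤ fs/2 = 16 Hz, appears at 4 Hz.
36 Hz mod fs = 4 Hz.
4 Hz ≤ fs/2 = 16 Hz, appears at 4 Hz.
40 Hz mod fs = 8 Hz.
8 Hz ≤ fs/2 = 16 Hz, appears at 8 Hz.
Distinct values: {4 Hz, 8 Hz} → 2.

2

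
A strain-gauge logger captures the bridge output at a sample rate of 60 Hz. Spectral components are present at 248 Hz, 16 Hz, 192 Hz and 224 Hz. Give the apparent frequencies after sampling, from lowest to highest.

fs/2 = 30 Hz.
248 Hz mod fs = 8 Hz.
8 Hz ≤ fs/2 = 30 Hz, appears at 8 Hz.
16 Hz ≤ fs/2 = 30 Hz, passes unchanged.
192 Hz mod fs = 12 Hz.
12 Hz ≤ fs/2 = 30 Hz, appears at 12 Hz.
224 Hz mod fs = 44 Hz.
44 Hz > fs/2 = 30 Hz, folds to fs − 44 Hz = 16 Hz.
Distinct values: {8 Hz, 12 Hz, 16 Hz}.

8 Hz, 12 Hz, 16 Hz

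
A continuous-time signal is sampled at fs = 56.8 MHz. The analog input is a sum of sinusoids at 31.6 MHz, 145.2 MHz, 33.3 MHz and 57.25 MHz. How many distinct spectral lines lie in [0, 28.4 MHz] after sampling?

fs/2 = 28.4 MHz.
31.6 MHz > fs/2 = 28.4 MHz, folds to fs − 31.6 MHz = 25.2 MHz.
145.2 MHz mod fs = 31.6 MHz.
31.6 MHz > fs/2 = 28.4 MHz, folds to fs − 31.6 MHz = 25.2 MHz.
33.3 MHz > fs/2 = 28.4 MHz, folds to fs − 33.3 MHz = 23.5 MHz.
57.25 MHz mod fs = 0.45 MHz.
0.45 MHz ≤ fs/2 = 28.4 MHz, appears at 0.45 MHz.
Distinct values: {0.45 MHz, 23.5 MHz, 25.2 MHz} → 3.

3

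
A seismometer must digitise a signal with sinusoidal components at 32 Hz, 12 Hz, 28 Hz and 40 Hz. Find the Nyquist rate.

80 Hz

Highest-frequency component: 40 Hz.
Nyquist rate = 2 × 40 Hz = 80 Hz.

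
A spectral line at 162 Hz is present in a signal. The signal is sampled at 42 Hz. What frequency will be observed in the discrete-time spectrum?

162 Hz mod fs = 36 Hz.
36 Hz > fs/2 = 21 Hz, folds to fs − 36 Hz = 6 Hz.

6 Hz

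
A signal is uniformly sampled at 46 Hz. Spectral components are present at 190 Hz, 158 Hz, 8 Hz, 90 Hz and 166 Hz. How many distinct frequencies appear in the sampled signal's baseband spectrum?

5

fs/2 = 23 Hz.
190 Hz mod fs = 6 Hz.
6 Hz ≤ fs/2 = 23 Hz, appears at 6 Hz.
158 Hz mod fs = 20 Hz.
20 Hz ≤ fs/2 = 23 Hz, appears at 20 Hz.
8 Hz ≤ fs/2 = 23 Hz, passes unchanged.
90 Hz mod fs = 44 Hz.
44 Hz > fs/2 = 23 Hz, folds to fs − 44 Hz = 2 Hz.
166 Hz mod fs = 28 Hz.
28 Hz > fs/2 = 23 Hz, folds to fs − 28 Hz = 18 Hz.
Distinct values: {2 Hz, 6 Hz, 8 Hz, 18 Hz, 20 Hz} → 5.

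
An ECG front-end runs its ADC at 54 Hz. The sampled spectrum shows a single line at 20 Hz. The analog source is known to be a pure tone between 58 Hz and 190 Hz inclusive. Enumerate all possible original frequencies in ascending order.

Frequencies that alias to 20 Hz are k·fs ± 20 Hz for integer k ≥ 0.
k=0: 20 Hz.
k=1: 34 Hz, 74 Hz.
k=2: 88 Hz, 128 Hz.
k=3: 142 Hz, 182 Hz.
k=4: 196 Hz, 236 Hz.
Within [58 Hz, 190 Hz]: 74 Hz, 88 Hz, 128 Hz, 142 Hz, 182 Hz.

74 Hz, 88 Hz, 128 Hz, 142 Hz, 182 Hz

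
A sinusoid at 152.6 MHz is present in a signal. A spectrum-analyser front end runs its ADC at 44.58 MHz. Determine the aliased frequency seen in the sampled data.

18.86 MHz

152.6 MHz mod fs = 18.86 MHz.
18.86 MHz ≤ fs/2 = 22.29 MHz, appears at 18.86 MHz.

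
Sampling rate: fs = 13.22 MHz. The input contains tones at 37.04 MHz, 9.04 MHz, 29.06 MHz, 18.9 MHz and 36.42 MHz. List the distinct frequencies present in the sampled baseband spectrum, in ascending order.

2.62 MHz, 3.24 MHz, 4.18 MHz, 5.68 MHz

fs/2 = 6.61 MHz.
37.04 MHz mod fs = 10.6 MHz.
10.6 MHz > fs/2 = 6.61 MHz, folds to fs − 10.6 MHz = 2.62 MHz.
9.04 MHz > fs/2 = 6.61 MHz, folds to fs − 9.04 MHz = 4.18 MHz.
29.06 MHz mod fs = 2.62 MHz.
2.62 MHz ≤ fs/2 = 6.61 MHz, appears at 2.62 MHz.
18.9 MHz mod fs = 5.68 MHz.
5.68 MHz ≤ fs/2 = 6.61 MHz, appears at 5.68 MHz.
36.42 MHz mod fs = 9.98 MHz.
9.98 MHz > fs/2 = 6.61 MHz, folds to fs − 9.98 MHz = 3.24 MHz.
Distinct values: {2.62 MHz, 3.24 MHz, 4.18 MHz, 5.68 MHz}.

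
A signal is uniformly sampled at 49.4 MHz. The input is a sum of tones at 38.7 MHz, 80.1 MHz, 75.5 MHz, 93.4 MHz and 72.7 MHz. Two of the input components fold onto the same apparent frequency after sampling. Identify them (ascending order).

fs/2 = 24.7 MHz.
38.7 MHz > fs/2 = 24.7 MHz, folds to fs − 38.7 MHz = 10.7 MHz.
80.1 MHz mod fs = 30.7 MHz.
30.7 MHz > fs/2 = 24.7 MHz, folds to fs − 30.7 MHz = 18.7 MHz.
75.5 MHz mod fs = 26.1 MHz.
26.1 MHz > fs/2 = 24.7 MHz, folds to fs − 26.1 MHz = 23.3 MHz.
93.4 MHz mod fs = 44 MHz.
44 MHz > fs/2 = 24.7 MHz, folds to fs − 44 MHz = 5.4 MHz.
72.7 MHz mod fs = 23.3 MHz.
23.3 MHz ≤ fs/2 = 24.7 MHz, appears at 23.3 MHz.
72.7 MHz and 75.5 MHz both map to 23.3 MHz.

72.7 MHz, 75.5 MHz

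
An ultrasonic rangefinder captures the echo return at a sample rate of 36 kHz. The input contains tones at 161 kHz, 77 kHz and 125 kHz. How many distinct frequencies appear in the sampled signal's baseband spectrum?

2

fs/2 = 18 kHz.
161 kHz mod fs = 17 kHz.
17 kHz ≤ fs/2 = 18 kHz, appears at 17 kHz.
77 kHz mod fs = 5 kHz.
5 kHz ≤ fs/2 = 18 kHz, appears at 5 kHz.
125 kHz mod fs = 17 kHz.
17 kHz ≤ fs/2 = 18 kHz, appears at 17 kHz.
Distinct values: {5 kHz, 17 kHz} → 2.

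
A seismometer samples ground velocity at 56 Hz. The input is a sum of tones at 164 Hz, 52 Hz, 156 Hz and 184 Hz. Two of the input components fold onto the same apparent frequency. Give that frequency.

4 Hz

fs/2 = 28 Hz.
164 Hz mod fs = 52 Hz.
52 Hz > fs/2 = 28 Hz, folds to fs − 52 Hz = 4 Hz.
52 Hz > fs/2 = 28 Hz, folds to fs − 52 Hz = 4 Hz.
156 Hz mod fs = 44 Hz.
44 Hz > fs/2 = 28 Hz, folds to fs − 44 Hz = 12 Hz.
184 Hz mod fs = 16 Hz.
16 Hz ≤ fs/2 = 28 Hz, appears at 16 Hz.
52 Hz and 164 Hz both map to 4 Hz.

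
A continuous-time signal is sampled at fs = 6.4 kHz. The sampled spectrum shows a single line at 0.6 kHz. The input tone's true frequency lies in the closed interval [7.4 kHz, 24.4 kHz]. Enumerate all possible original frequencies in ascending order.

12.2 kHz, 13.4 kHz, 18.6 kHz, 19.8 kHz

Frequencies that alias to 0.6 kHz are k·fs ± 0.6 kHz for integer k ≥ 0.
k=0: 0.6 kHz.
k=1: 5.8 kHz, 7 kHz.
k=2: 12.2 kHz, 13.4 kHz.
k=3: 18.6 kHz, 19.8 kHz.
k=4: 25 kHz, 26.2 kHz.
Within [7.4 kHz, 24.4 kHz]: 12.2 kHz, 13.4 kHz, 18.6 kHz, 19.8 kHz.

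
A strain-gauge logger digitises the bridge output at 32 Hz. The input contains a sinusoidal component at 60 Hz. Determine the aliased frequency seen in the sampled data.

60 Hz mod fs = 28 Hz.
28 Hz > fs/2 = 16 Hz, folds to fs − 28 Hz = 4 Hz.

4 Hz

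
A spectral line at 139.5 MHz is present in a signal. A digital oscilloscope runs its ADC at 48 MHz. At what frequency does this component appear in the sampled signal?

4.5 MHz

139.5 MHz mod fs = 43.5 MHz.
43.5 MHz > fs/2 = 24 MHz, folds to fs − 43.5 MHz = 4.5 MHz.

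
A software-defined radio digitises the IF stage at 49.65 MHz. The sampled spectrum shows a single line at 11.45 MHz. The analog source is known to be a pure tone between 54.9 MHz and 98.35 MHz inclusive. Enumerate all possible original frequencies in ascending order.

Frequencies that alias to 11.45 MHz are k·fs ± 11.45 MHz for integer k ≥ 0.
k=0: 11.45 MHz.
k=1: 38.2 MHz, 61.1 MHz.
k=2: 87.85 MHz, 110.75 MHz.
k=3: 137.5 MHz, 160.4 MHz.
Within [54.9 MHz, 98.35 MHz]: 61.1 MHz, 87.85 MHz.

61.1 MHz, 87.85 MHz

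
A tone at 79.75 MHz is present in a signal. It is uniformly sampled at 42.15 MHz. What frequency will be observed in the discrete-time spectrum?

79.75 MHz mod fs = 37.6 MHz.
37.6 MHz > fs/2 = 21.075 MHz, folds to fs − 37.6 MHz = 4.55 MHz.

4.55 MHz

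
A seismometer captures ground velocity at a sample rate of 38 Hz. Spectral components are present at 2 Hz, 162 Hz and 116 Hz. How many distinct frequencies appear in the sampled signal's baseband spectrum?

fs/2 = 19 Hz.
2 Hz ≤ fs/2 = 19 Hz, passes unchanged.
162 Hz mod fs = 10 Hz.
10 Hz ≤ fs/2 = 19 Hz, appears at 10 Hz.
116 Hz mod fs = 2 Hz.
2 Hz ≤ fs/2 = 19 Hz, appears at 2 Hz.
Distinct values: {2 Hz, 10 Hz} → 2.

2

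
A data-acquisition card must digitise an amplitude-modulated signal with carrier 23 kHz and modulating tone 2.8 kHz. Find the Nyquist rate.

51.6 kHz

AM sidebands sit at fc ± fm = 20.2 kHz and 25.8 kHz.
Highest-frequency component: 25.8 kHz.
Nyquist rate = 2 × 25.8 kHz = 51.6 kHz.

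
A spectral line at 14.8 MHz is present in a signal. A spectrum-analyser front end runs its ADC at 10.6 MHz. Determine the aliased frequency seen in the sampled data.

4.2 MHz

14.8 MHz mod fs = 4.2 MHz.
4.2 MHz ≤ fs/2 = 5.3 MHz, appears at 4.2 MHz.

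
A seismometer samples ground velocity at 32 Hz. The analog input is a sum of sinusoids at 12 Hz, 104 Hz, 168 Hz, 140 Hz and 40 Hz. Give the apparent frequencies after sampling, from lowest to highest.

fs/2 = 16 Hz.
12 Hz ≤ fs/2 = 16 Hz, passes unchanged.
104 Hz mod fs = 8 Hz.
8 Hz ≤ fs/2 = 16 Hz, appears at 8 Hz.
168 Hz mod fs = 8 Hz.
8 Hz ≤ fs/2 = 16 Hz, appears at 8 Hz.
140 Hz mod fs = 12 Hz.
12 Hz ≤ fs/2 = 16 Hz, appears at 12 Hz.
40 Hz mod fs = 8 Hz.
8 Hz ≤ fs/2 = 16 Hz, appears at 8 Hz.
Distinct values: {8 Hz, 12 Hz}.

8 Hz, 12 Hz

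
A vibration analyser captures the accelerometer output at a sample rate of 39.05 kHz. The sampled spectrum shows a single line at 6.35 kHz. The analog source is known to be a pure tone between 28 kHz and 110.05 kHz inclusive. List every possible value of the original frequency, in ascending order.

32.7 kHz, 45.4 kHz, 71.75 kHz, 84.45 kHz

Frequencies that alias to 6.35 kHz are k·fs ± 6.35 kHz for integer k ≥ 0.
k=0: 6.35 kHz.
k=1: 32.7 kHz, 45.4 kHz.
k=2: 71.75 kHz, 84.45 kHz.
k=3: 110.8 kHz, 123.5 kHz.
Within [28 kHz, 110.05 kHz]: 32.7 kHz, 45.4 kHz, 71.75 kHz, 84.45 kHz.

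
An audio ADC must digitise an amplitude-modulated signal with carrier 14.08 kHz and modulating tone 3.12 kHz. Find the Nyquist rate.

34.4 kHz

AM sidebands sit at fc ± fm = 10.96 kHz and 17.2 kHz.
Highest-frequency component: 17.2 kHz.
Nyquist rate = 2 × 17.2 kHz = 34.4 kHz.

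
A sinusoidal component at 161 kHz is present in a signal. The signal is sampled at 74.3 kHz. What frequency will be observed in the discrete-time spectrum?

12.4 kHz

161 kHz mod fs = 12.4 kHz.
12.4 kHz ≤ fs/2 = 37.15 kHz, appears at 12.4 kHz.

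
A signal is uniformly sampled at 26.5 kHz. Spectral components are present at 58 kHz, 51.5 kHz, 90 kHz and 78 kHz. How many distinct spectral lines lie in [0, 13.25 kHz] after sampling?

fs/2 = 13.25 kHz.
58 kHz mod fs = 5 kHz.
5 kHz ≤ fs/2 = 13.25 kHz, appears at 5 kHz.
51.5 kHz mod fs = 25 kHz.
25 kHz > fs/2 = 13.25 kHz, folds to fs − 25 kHz = 1.5 kHz.
90 kHz mod fs = 10.5 kHz.
10.5 kHz ≤ fs/2 = 13.25 kHz, appears at 10.5 kHz.
78 kHz mod fs = 25 kHz.
25 kHz > fs/2 = 13.25 kHz, folds to fs − 25 kHz = 1.5 kHz.
Distinct values: {1.5 kHz, 5 kHz, 10.5 kHz} → 3.

3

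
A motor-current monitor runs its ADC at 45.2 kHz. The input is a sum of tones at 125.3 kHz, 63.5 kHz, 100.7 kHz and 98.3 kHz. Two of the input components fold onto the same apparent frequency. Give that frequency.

10.3 kHz

fs/2 = 22.6 kHz.
125.3 kHz mod fs = 34.9 kHz.
34.9 kHz > fs/2 = 22.6 kHz, folds to fs − 34.9 kHz = 10.3 kHz.
63.5 kHz mod fs = 18.3 kHz.
18.3 kHz ≤ fs/2 = 22.6 kHz, appears at 18.3 kHz.
100.7 kHz mod fs = 10.3 kHz.
10.3 kHz ≤ fs/2 = 22.6 kHz, appears at 10.3 kHz.
98.3 kHz mod fs = 7.9 kHz.
7.9 kHz ≤ fs/2 = 22.6 kHz, appears at 7.9 kHz.
100.7 kHz and 125.3 kHz both map to 10.3 kHz.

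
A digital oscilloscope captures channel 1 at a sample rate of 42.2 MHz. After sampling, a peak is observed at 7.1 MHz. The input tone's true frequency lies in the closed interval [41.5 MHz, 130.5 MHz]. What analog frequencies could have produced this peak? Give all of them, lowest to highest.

Frequencies that alias to 7.1 MHz are k·fs ± 7.1 MHz for integer k ≥ 0.
k=0: 7.1 MHz.
k=1: 35.1 MHz, 49.3 MHz.
k=2: 77.3 MHz, 91.5 MHz.
k=3: 119.5 MHz, 133.7 MHz.
k=4: 161.7 MHz, 175.9 MHz.
Within [41.5 MHz, 130.5 MHz]: 49.3 MHz, 77.3 MHz, 91.5 MHz, 119.5 MHz.

49.3 MHz, 77.3 MHz, 91.5 MHz, 119.5 MHz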